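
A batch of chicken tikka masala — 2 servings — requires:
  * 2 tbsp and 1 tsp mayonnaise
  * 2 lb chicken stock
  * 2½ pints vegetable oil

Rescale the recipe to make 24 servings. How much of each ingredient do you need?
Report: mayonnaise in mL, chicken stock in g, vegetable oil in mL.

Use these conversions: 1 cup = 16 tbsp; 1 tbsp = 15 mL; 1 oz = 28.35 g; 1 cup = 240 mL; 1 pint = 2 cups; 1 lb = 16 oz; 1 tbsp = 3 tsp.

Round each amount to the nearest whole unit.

Scaling factor: 24/2 = 12.
mayonnaise: (2 tbsp + 1 tsp = 7/3 tbsp) × 12 × 15 mL/tbsp = 420 mL
chicken stock: 2 lb × 12 × 16 oz/lb × 28.35 g/oz ≈ 10886 g
vegetable oil: 2.5 pint × 12 × 2 cup/pint × 240 mL/cup = 14400 mL

mayonnaise: 420 mL; chicken stock: 10886 g; vegetable oil: 14400 mL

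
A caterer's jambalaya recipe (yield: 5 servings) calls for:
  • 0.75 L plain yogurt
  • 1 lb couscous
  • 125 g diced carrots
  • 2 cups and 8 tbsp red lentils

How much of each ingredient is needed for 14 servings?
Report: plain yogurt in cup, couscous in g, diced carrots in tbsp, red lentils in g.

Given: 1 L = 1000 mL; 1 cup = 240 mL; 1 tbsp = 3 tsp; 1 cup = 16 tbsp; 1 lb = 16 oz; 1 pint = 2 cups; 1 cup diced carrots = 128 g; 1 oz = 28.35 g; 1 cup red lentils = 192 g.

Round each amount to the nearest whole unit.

Scaling factor: 14/5 = 2.8.
plain yogurt: 0.75 L × 14/5 × 1000 mL/L ÷ 240 mL/cup ≈ 9 cup
couscous: 1 lb × 14/5 × 16 oz/lb × 28.35 g/oz ≈ 1270 g
diced carrots: 125 g × 14/5 ÷ 128 g/cup × 16 tbsp/cup ≈ 44 tbsp
red lentils: (2 cup + 8 tbsp = 2.5 cup) × 14/5 × 192 g/cup = 1344 g

plain yogurt: 9 cup; couscous: 1270 g; diced carrots: 44 tbsp; red lentils: 1344 g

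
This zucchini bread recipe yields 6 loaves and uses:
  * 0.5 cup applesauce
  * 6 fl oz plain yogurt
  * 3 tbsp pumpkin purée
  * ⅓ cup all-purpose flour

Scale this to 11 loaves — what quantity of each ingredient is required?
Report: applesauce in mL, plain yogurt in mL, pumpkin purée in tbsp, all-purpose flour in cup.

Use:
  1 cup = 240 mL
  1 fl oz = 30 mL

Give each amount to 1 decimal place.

Scaling factor: 11/6.
applesauce: 0.5 cup × 11/6 × 240 mL/cup = 220.0 mL
plain yogurt: 6 fl oz × 11/6 × 30 mL/fl oz = 330.0 mL
pumpkin purée: 3 tbsp × 11/6 = 5.5 tbsp
all-purpose flour: 1/3 cup × 11/6 ≈ 0.6 cup

applesauce: 220.0 mL; plain yogurt: 330.0 mL; pumpkin purée: 5.5 tbsp; all-purpose flour: 0.6 cup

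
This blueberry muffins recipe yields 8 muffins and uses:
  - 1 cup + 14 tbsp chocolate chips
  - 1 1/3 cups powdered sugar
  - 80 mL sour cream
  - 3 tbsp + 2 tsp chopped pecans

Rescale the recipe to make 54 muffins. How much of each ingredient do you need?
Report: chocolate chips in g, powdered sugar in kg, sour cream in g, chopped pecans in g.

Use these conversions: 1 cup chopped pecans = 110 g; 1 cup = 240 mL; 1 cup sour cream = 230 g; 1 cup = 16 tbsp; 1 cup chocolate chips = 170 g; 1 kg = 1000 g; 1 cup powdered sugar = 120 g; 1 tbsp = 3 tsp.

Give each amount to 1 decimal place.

Scaling factor: 54/8 = 27/4 = 6.75.
chocolate chips: (1 cup + 14 tbsp = 1.875 cup) × 27/4 × 170 g/cup ≈ 2151.6 g
powdered sugar: 4/3 cup × 27/4 × 120 g/cup ÷ 1000 g/kg ≈ 1.1 kg
sour cream: 80 mL × 27/4 ÷ 240 mL/cup × 230 g/cup = 517.5 g
chopped pecans: (3 tbsp + 2 tsp = 11/3 tbsp) × 27/4 ÷ 16 tbsp/cup × 110 g/cup ≈ 170.2 g

chocolate chips: 2151.6 g; powdered sugar: 1.1 kg; sour cream: 517.5 g; chopped pecans: 170.2 g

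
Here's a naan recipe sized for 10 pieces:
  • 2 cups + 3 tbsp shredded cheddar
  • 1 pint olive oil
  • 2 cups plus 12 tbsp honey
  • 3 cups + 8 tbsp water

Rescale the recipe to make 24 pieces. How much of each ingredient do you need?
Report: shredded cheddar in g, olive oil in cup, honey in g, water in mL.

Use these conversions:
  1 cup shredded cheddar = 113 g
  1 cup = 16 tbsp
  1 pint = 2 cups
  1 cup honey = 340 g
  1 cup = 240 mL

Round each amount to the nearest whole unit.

shredded cheddar: 593 g; olive oil: 5 cup; honey: 2244 g; water: 2016 mL

Scaling factor: 24/10 = 12/5 = 2.4.
shredded cheddar: (2 cup + 3 tbsp = 2.1875 cup) × 12/5 × 113 g/cup ≈ 593 g
olive oil: 1 pint × 12/5 × 2 cup/pint ≈ 5 cup
honey: (2 cup + 12 tbsp = 2.75 cup) × 12/5 × 340 g/cup = 2244 g
water: (3 cup + 8 tbsp = 3.5 cup) × 12/5 × 240 mL/cup = 2016 mL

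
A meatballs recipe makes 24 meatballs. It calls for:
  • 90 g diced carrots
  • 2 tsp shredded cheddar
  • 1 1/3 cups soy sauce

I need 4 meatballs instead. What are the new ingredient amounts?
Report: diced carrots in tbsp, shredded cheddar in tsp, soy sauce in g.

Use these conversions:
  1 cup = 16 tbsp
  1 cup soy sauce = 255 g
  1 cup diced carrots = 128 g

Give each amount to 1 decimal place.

diced carrots: 1.9 tbsp; shredded cheddar: 0.3 tsp; soy sauce: 56.7 g

Scaling factor: 4/24 = 1/6.
diced carrots: 90 g × 1/6 ÷ 128 g/cup × 16 tbsp/cup ≈ 1.9 tbsp
shredded cheddar: 2 tsp × 1/6 ≈ 0.3 tsp
soy sauce: 4/3 cup × 1/6 × 255 g/cup ≈ 56.7 g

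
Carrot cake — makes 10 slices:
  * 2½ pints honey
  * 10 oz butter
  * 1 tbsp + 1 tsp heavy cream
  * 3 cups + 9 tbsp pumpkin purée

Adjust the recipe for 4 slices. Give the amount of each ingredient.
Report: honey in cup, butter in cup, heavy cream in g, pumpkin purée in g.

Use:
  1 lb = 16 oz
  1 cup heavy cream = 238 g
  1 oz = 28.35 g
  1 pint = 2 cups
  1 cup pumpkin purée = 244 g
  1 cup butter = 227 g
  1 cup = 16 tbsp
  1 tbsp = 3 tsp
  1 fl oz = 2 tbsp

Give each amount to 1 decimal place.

honey: 2.0 cup; butter: 0.5 cup; heavy cream: 7.9 g; pumpkin purée: 347.7 g

Scaling factor: 4/10 = 2/5 = 0.4.
honey: 2.5 pint × 2/5 × 2 cup/pint = 2.0 cup
butter: 10 oz × 2/5 × 28.35 g/oz ÷ 227 g/cup ≈ 0.5 cup
heavy cream: (1 tbsp + 1 tsp = 4/3 tbsp) × 2/5 ÷ 16 tbsp/cup × 238 g/cup ≈ 7.9 g
pumpkin purée: (3 cup + 9 tbsp = 3.5625 cup) × 2/5 × 244 g/cup = 347.7 g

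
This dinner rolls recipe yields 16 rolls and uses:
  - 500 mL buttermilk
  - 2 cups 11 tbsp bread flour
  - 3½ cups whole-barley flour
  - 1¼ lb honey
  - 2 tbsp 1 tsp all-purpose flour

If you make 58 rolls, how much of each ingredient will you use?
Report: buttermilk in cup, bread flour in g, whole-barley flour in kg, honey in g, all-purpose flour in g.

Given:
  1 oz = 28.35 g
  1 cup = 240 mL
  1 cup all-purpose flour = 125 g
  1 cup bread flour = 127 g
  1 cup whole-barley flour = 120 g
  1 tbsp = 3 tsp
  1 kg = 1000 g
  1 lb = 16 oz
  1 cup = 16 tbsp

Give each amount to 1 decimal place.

Scaling factor: 58/16 = 29/8 = 3.625.
buttermilk: 500 mL × 29/8 ÷ 240 mL/cup ≈ 7.6 cup
bread flour: (2 cup + 11 tbsp = 2.6875 cup) × 29/8 × 127 g/cup ≈ 1237.3 g
whole-barley flour: 3.5 cup × 29/8 × 120 g/cup ÷ 1000 g/kg ≈ 1.5 kg
honey: 1.25 lb × 29/8 × 16 oz/lb × 28.35 g/oz ≈ 2055.4 g
all-purpose flour: (2 tbsp + 1 tsp = 7/3 tbsp) × 29/8 ÷ 16 tbsp/cup × 125 g/cup ≈ 66.1 g

buttermilk: 7.6 cup; bread flour: 1237.3 g; whole-barley flour: 1.5 kg; honey: 2055.4 g; all-purpose flour: 66.1 g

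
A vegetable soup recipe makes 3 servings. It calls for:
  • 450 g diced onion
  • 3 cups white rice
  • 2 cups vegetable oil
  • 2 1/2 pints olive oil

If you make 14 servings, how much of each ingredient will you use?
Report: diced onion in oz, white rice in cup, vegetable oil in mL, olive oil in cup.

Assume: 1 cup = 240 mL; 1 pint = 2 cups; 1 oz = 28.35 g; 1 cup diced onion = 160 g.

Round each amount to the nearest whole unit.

Scaling factor: 14/3.
diced onion: 450 g × 14/3 ÷ 28.35 g/oz ≈ 74 oz
white rice: 3 cup × 14/3 = 14 cup
vegetable oil: 2 cup × 14/3 × 240 mL/cup = 2240 mL
olive oil: 2.5 pint × 14/3 × 2 cup/pint ≈ 23 cup

diced onion: 74 oz; white rice: 14 cup; vegetable oil: 2240 mL; olive oil: 23 cup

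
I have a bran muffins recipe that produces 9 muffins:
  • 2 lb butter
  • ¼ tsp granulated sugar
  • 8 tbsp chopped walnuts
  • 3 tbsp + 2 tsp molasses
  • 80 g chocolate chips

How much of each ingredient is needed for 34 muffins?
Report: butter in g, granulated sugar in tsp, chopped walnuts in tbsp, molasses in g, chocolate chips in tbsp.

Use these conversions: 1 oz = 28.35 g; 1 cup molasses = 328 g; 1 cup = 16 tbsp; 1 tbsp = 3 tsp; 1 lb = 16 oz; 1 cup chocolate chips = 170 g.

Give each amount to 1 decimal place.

butter: 3427.2 g; granulated sugar: 0.9 tsp; chopped walnuts: 30.2 tbsp; molasses: 284.0 g; chocolate chips: 28.4 tbsp

Scaling factor: 34/9.
butter: 2 lb × 34/9 × 16 oz/lb × 28.35 g/oz = 3427.2 g
granulated sugar: 0.25 tsp × 34/9 ≈ 0.9 tsp
chopped walnuts: 8 tbsp × 34/9 ≈ 30.2 tbsp
molasses: (3 tbsp + 2 tsp = 11/3 tbsp) × 34/9 ÷ 16 tbsp/cup × 328 g/cup ≈ 284.0 g
chocolate chips: 80 g × 34/9 ÷ 170 g/cup × 16 tbsp/cup ≈ 28.4 tbsp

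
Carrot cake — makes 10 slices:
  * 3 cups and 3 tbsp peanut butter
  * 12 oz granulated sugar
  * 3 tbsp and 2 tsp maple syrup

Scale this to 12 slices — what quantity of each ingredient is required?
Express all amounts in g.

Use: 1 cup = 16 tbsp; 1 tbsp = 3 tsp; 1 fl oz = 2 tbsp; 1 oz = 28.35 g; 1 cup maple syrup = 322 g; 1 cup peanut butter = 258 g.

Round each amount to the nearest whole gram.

peanut butter: 987 g; granulated sugar: 408 g; maple syrup: 89 g

Scaling factor: 12/10 = 6/5 = 1.2.
peanut butter: (3 cup + 3 tbsp = 3.1875 cup) × 6/5 × 258 g/cup ≈ 987 g
granulated sugar: 12 oz × 6/5 × 28.35 g/oz ≈ 408 g
maple syrup: (3 tbsp + 2 tsp = 11/3 tbsp) × 6/5 ÷ 16 tbsp/cup × 322 g/cup ≈ 89 g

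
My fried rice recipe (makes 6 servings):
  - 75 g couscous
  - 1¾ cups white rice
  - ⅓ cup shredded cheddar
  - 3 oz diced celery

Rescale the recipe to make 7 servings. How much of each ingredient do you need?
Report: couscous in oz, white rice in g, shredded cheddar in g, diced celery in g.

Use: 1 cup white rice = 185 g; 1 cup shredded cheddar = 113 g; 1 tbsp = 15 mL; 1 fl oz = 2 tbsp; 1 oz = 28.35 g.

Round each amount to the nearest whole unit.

couscous: 3 oz; white rice: 378 g; shredded cheddar: 44 g; diced celery: 99 g

Scaling factor: 7/6.
couscous: 75 g × 7/6 ÷ 28.35 g/oz ≈ 3 oz
white rice: 1.75 cup × 7/6 × 185 g/cup ≈ 378 g
shredded cheddar: 1/3 cup × 7/6 × 113 g/cup ≈ 44 g
diced celery: 3 oz × 7/6 × 28.35 g/oz ≈ 99 g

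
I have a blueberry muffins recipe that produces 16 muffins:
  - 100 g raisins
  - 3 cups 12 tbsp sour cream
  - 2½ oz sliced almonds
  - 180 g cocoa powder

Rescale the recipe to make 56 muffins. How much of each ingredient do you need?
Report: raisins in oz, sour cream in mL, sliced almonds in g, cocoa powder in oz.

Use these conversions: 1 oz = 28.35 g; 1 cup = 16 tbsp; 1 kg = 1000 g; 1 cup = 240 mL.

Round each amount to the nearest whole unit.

raisins: 12 oz; sour cream: 3150 mL; sliced almonds: 248 g; cocoa powder: 22 oz

Scaling factor: 56/16 = 7/2 = 3.5.
raisins: 100 g × 7/2 ÷ 28.35 g/oz ≈ 12 oz
sour cream: (3 cup + 12 tbsp = 3.75 cup) × 7/2 × 240 mL/cup = 3150 mL
sliced almonds: 2.5 oz × 7/2 × 28.35 g/oz ≈ 248 g
cocoa powder: 180 g × 7/2 ÷ 28.35 g/oz ≈ 22 oz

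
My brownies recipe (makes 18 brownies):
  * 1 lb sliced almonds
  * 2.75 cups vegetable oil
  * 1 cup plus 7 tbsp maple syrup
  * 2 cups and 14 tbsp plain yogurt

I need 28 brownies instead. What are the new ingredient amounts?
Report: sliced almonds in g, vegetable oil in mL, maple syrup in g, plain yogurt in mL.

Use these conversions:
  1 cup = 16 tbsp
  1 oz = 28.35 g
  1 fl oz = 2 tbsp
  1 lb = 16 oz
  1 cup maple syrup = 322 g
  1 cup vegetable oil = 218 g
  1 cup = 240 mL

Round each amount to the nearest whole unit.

Scaling factor: 28/18 = 14/9.
sliced almonds: 1 lb × 14/9 × 16 oz/lb × 28.35 g/oz ≈ 706 g
vegetable oil: 2.75 cup × 14/9 × 240 mL/cup ≈ 1027 mL
maple syrup: (1 cup + 7 tbsp = 1.4375 cup) × 14/9 × 322 g/cup ≈ 720 g
plain yogurt: (2 cup + 14 tbsp = 2.875 cup) × 14/9 × 240 mL/cup ≈ 1073 mL

sliced almonds: 706 g; vegetable oil: 1027 mL; maple syrup: 720 g; plain yogurt: 1073 mL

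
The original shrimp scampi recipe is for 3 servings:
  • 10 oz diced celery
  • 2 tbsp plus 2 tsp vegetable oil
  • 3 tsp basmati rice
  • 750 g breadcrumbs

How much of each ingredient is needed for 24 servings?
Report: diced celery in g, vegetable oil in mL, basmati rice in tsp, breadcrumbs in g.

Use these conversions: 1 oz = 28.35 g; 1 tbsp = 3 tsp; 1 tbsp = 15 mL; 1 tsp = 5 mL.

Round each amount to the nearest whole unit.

diced celery: 2268 g; vegetable oil: 320 mL; basmati rice: 24 tsp; breadcrumbs: 6000 g

Scaling factor: 24/3 = 8.
diced celery: 10 oz × 8 × 28.35 g/oz = 2268 g
vegetable oil: (2 tbsp + 2 tsp = 8/3 tbsp) × 8 × 15 mL/tbsp = 320 mL
basmati rice: 3 tsp × 8 = 24 tsp
breadcrumbs: 750 g × 8 = 6000 g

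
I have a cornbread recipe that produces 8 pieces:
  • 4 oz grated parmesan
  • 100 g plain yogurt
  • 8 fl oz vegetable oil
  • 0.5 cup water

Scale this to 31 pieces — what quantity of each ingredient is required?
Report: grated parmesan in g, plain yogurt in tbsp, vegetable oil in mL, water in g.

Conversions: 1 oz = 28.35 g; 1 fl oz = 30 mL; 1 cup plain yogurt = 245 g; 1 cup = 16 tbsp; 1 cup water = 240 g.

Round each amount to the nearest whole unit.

Scaling factor: 31/8 = 3.875.
grated parmesan: 4 oz × 31/8 × 28.35 g/oz ≈ 439 g
plain yogurt: 100 g × 31/8 ÷ 245 g/cup × 16 tbsp/cup ≈ 25 tbsp
vegetable oil: 8 fl oz × 31/8 × 30 mL/fl oz = 930 mL
water: 0.5 cup × 31/8 × 240 g/cup = 465 g

grated parmesan: 439 g; plain yogurt: 25 tbsp; vegetable oil: 930 mL; water: 465 g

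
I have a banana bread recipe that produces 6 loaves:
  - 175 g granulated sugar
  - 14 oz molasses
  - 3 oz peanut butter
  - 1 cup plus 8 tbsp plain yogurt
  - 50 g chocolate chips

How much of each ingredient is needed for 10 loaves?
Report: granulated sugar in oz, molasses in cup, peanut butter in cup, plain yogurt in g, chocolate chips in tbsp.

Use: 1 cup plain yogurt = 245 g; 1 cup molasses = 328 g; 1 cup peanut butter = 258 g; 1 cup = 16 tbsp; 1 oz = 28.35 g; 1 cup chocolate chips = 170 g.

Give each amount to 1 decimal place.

granulated sugar: 10.3 oz; molasses: 2.0 cup; peanut butter: 0.5 cup; plain yogurt: 612.5 g; chocolate chips: 7.8 tbsp

Scaling factor: 10/6 = 5/3.
granulated sugar: 175 g × 5/3 ÷ 28.35 g/oz ≈ 10.3 oz
molasses: 14 oz × 5/3 × 28.35 g/oz ÷ 328 g/cup ≈ 2.0 cup
peanut butter: 3 oz × 5/3 × 28.35 g/oz ÷ 258 g/cup ≈ 0.5 cup
plain yogurt: (1 cup + 8 tbsp = 1.5 cup) × 5/3 × 245 g/cup = 612.5 g
chocolate chips: 50 g × 5/3 ÷ 170 g/cup × 16 tbsp/cup ≈ 7.8 tbsp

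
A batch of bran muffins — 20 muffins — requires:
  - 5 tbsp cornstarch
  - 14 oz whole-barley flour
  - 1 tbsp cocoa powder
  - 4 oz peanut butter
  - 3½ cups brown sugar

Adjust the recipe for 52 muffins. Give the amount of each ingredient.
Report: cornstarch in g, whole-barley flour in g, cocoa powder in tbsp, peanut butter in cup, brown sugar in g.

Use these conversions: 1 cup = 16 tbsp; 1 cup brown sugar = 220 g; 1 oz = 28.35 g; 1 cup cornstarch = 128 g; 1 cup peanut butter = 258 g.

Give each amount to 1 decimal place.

Scaling factor: 52/20 = 13/5 = 2.6.
cornstarch: 5 tbsp × 13/5 ÷ 16 tbsp/cup × 128 g/cup = 104.0 g
whole-barley flour: 14 oz × 13/5 × 28.35 g/oz ≈ 1031.9 g
cocoa powder: 1 tbsp × 13/5 = 2.6 tbsp
peanut butter: 4 oz × 13/5 × 28.35 g/oz ÷ 258 g/cup ≈ 1.1 cup
brown sugar: 3.5 cup × 13/5 × 220 g/cup = 2002.0 g

cornstarch: 104.0 g; whole-barley flour: 1031.9 g; cocoa powder: 2.6 tbsp; peanut butter: 1.1 cup; brown sugar: 2002.0 g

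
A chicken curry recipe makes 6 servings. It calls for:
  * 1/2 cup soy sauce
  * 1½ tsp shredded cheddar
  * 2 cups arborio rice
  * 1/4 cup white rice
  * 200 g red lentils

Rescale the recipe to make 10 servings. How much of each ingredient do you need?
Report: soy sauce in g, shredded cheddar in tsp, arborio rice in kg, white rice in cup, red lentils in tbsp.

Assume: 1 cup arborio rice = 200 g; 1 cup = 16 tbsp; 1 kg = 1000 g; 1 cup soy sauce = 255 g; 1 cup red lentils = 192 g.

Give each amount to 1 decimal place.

Scaling factor: 10/6 = 5/3.
soy sauce: 0.5 cup × 5/3 × 255 g/cup = 212.5 g
shredded cheddar: 1.5 tsp × 5/3 = 2.5 tsp
arborio rice: 2 cup × 5/3 × 200 g/cup ÷ 1000 g/kg ≈ 0.7 kg
white rice: 0.25 cup × 5/3 ≈ 0.4 cup
red lentils: 200 g × 5/3 ÷ 192 g/cup × 16 tbsp/cup ≈ 27.8 tbsp

soy sauce: 212.5 g; shredded cheddar: 2.5 tsp; arborio rice: 0.7 kg; white rice: 0.4 cup; red lentils: 27.8 tbsp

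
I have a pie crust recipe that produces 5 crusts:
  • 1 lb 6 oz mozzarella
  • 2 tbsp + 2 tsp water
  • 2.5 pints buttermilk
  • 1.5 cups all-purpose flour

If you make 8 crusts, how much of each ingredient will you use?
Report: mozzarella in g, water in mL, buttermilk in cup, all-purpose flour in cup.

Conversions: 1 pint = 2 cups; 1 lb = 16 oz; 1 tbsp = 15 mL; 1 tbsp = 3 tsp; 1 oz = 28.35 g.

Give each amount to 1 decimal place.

mozzarella: 997.9 g; water: 64.0 mL; buttermilk: 8.0 cup; all-purpose flour: 2.4 cup

Scaling factor: 8/5 = 1.6.
mozzarella: (1 lb + 6 oz = 1.375 lb) × 8/5 × 16 oz/lb × 28.35 g/oz ≈ 997.9 g
water: (2 tbsp + 2 tsp = 8/3 tbsp) × 8/5 × 15 mL/tbsp = 64.0 mL
buttermilk: 2.5 pint × 8/5 × 2 cup/pint = 8.0 cup
all-purpose flour: 1.5 cup × 8/5 = 2.4 cup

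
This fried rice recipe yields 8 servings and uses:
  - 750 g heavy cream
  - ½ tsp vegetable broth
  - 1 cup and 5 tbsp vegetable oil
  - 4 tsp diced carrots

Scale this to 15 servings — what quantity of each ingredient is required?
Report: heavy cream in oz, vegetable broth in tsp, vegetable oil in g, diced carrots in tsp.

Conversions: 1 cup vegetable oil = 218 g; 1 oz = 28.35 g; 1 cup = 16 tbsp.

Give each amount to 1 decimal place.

heavy cream: 49.6 oz; vegetable broth: 0.9 tsp; vegetable oil: 536.5 g; diced carrots: 7.5 tsp

Scaling factor: 15/8 = 1.875.
heavy cream: 750 g × 15/8 ÷ 28.35 g/oz ≈ 49.6 oz
vegetable broth: 0.5 tsp × 15/8 ≈ 0.9 tsp
vegetable oil: (1 cup + 5 tbsp = 1.3125 cup) × 15/8 × 218 g/cup ≈ 536.5 g
diced carrots: 4 tsp × 15/8 = 7.5 tsp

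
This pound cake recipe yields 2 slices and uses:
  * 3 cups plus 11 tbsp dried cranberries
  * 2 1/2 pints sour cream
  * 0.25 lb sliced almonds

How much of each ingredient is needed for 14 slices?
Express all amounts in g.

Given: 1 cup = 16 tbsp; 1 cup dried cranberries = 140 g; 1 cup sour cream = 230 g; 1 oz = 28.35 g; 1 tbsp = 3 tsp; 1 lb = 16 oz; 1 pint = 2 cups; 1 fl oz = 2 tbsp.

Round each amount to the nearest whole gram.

dried cranberries: 3614 g; sour cream: 8050 g; sliced almonds: 794 g

Scaling factor: 14/2 = 7.
dried cranberries: (3 cup + 11 tbsp = 3.6875 cup) × 7 × 140 g/cup ≈ 3614 g
sour cream: 2.5 pint × 7 × 2 cup/pint × 230 g/cup = 8050 g
sliced almonds: 0.25 lb × 7 × 16 oz/lb × 28.35 g/oz ≈ 794 g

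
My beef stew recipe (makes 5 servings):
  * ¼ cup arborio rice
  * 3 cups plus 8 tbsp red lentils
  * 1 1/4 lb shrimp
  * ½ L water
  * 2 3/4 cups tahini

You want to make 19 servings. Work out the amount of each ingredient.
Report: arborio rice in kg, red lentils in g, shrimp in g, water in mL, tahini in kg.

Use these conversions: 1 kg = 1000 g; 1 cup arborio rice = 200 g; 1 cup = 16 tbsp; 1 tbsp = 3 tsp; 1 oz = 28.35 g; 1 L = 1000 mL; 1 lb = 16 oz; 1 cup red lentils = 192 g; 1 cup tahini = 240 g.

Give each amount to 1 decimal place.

arborio rice: 0.2 kg; red lentils: 2553.6 g; shrimp: 2154.6 g; water: 1900.0 mL; tahini: 2.5 kg

Scaling factor: 19/5 = 3.8.
arborio rice: 0.25 cup × 19/5 × 200 g/cup ÷ 1000 g/kg ≈ 0.2 kg
red lentils: (3 cup + 8 tbsp = 3.5 cup) × 19/5 × 192 g/cup = 2553.6 g
shrimp: 1.25 lb × 19/5 × 16 oz/lb × 28.35 g/oz = 2154.6 g
water: 0.5 L × 19/5 × 1000 mL/L = 1900.0 mL
tahini: 2.75 cup × 19/5 × 240 g/cup ÷ 1000 g/kg ≈ 2.5 kg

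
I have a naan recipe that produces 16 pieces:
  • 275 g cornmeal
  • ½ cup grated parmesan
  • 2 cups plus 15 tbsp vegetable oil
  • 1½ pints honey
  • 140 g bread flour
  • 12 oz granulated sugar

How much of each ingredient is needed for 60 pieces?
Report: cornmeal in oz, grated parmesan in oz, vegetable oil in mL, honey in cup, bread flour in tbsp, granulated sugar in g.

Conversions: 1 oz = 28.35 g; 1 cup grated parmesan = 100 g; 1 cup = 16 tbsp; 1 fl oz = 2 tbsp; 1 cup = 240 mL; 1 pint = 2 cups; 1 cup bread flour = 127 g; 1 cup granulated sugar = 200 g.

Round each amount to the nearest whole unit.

cornmeal: 36 oz; grated parmesan: 7 oz; vegetable oil: 2644 mL; honey: 11 cup; bread flour: 66 tbsp; granulated sugar: 1276 g

Scaling factor: 60/16 = 15/4 = 3.75.
cornmeal: 275 g × 15/4 ÷ 28.35 g/oz ≈ 36 oz
grated parmesan: 0.5 cup × 15/4 × 100 g/cup ÷ 28.35 g/oz ≈ 7 oz
vegetable oil: (2 cup + 15 tbsp = 2.9375 cup) × 15/4 × 240 mL/cup ≈ 2644 mL
honey: 1.5 pint × 15/4 × 2 cup/pint ≈ 11 cup
bread flour: 140 g × 15/4 ÷ 127 g/cup × 16 tbsp/cup ≈ 66 tbsp
granulated sugar: 12 oz × 15/4 × 28.35 g/oz ≈ 1276 g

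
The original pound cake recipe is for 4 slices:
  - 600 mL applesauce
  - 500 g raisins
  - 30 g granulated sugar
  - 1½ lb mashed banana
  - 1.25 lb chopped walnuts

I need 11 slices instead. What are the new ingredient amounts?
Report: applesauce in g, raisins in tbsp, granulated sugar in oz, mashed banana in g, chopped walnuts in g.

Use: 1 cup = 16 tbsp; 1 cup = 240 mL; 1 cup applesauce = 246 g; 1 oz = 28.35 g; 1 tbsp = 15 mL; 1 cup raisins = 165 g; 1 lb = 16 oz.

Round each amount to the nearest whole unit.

applesauce: 1691 g; raisins: 133 tbsp; granulated sugar: 3 oz; mashed banana: 1871 g; chopped walnuts: 1559 g

Scaling factor: 11/4 = 2.75.
applesauce: 600 mL × 11/4 ÷ 240 mL/cup × 246 g/cup ≈ 1691 g
raisins: 500 g × 11/4 ÷ 165 g/cup × 16 tbsp/cup ≈ 133 tbsp
granulated sugar: 30 g × 11/4 ÷ 28.35 g/oz ≈ 3 oz
mashed banana: 1.5 lb × 11/4 × 16 oz/lb × 28.35 g/oz ≈ 1871 g
chopped walnuts: 1.25 lb × 11/4 × 16 oz/lb × 28.35 g/oz ≈ 1559 g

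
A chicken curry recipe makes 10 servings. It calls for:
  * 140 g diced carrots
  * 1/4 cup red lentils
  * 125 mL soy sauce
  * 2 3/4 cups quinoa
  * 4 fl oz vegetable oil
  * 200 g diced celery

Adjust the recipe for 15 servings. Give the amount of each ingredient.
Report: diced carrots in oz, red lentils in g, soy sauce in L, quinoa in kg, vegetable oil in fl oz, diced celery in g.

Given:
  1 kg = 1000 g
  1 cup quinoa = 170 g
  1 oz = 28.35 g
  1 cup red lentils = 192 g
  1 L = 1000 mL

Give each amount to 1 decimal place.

diced carrots: 7.4 oz; red lentils: 72.0 g; soy sauce: 0.2 L; quinoa: 0.7 kg; vegetable oil: 6.0 fl oz; diced celery: 300.0 g

Scaling factor: 15/10 = 3/2 = 1.5.
diced carrots: 140 g × 3/2 ÷ 28.35 g/oz ≈ 7.4 oz
red lentils: 0.25 cup × 3/2 × 192 g/cup = 72.0 g
soy sauce: 125 mL × 3/2 ÷ 1000 mL/L ≈ 0.2 L
quinoa: 2.75 cup × 3/2 × 170 g/cup ÷ 1000 g/kg ≈ 0.7 kg
vegetable oil: 4 fl oz × 3/2 = 6.0 fl oz
diced celery: 200 g × 3/2 = 300.0 g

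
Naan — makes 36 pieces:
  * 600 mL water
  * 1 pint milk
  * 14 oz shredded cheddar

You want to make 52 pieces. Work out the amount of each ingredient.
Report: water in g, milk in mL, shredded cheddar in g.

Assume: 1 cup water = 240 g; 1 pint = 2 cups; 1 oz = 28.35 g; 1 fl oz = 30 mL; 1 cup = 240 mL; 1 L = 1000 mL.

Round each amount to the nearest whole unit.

Scaling factor: 52/36 = 13/9.
water: 600 mL × 13/9 ÷ 240 mL/cup × 240 g/cup ≈ 867 g
milk: 1 pint × 13/9 × 2 cup/pint × 240 mL/cup ≈ 693 mL
shredded cheddar: 14 oz × 13/9 × 28.35 g/oz ≈ 573 g

water: 867 g; milk: 693 mL; shredded cheddar: 573 g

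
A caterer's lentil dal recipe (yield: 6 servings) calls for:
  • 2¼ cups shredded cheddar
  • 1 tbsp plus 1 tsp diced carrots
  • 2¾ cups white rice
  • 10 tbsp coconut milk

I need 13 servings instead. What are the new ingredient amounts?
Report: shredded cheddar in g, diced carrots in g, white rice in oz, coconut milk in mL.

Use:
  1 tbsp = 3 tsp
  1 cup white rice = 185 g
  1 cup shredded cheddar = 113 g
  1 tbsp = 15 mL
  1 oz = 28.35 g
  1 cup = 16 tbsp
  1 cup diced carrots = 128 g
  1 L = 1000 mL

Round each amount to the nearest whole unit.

shredded cheddar: 551 g; diced carrots: 23 g; white rice: 39 oz; coconut milk: 325 mL

Scaling factor: 13/6.
shredded cheddar: 2.25 cup × 13/6 × 113 g/cup ≈ 551 g
diced carrots: (1 tbsp + 1 tsp = 4/3 tbsp) × 13/6 ÷ 16 tbsp/cup × 128 g/cup ≈ 23 g
white rice: 2.75 cup × 13/6 × 185 g/cup ÷ 28.35 g/oz ≈ 39 oz
coconut milk: 10 tbsp × 13/6 × 15 mL/tbsp = 325 mL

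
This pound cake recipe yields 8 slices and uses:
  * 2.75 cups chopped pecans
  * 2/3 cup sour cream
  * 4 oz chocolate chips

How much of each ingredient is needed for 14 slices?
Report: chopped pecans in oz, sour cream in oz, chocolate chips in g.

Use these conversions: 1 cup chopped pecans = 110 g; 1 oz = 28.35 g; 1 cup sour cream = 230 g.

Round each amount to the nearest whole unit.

Scaling factor: 14/8 = 7/4 = 1.75.
chopped pecans: 2.75 cup × 7/4 × 110 g/cup ÷ 28.35 g/oz ≈ 19 oz
sour cream: 2/3 cup × 7/4 × 230 g/cup ÷ 28.35 g/oz ≈ 9 oz
chocolate chips: 4 oz × 7/4 × 28.35 g/oz ≈ 198 g

chopped pecans: 19 oz; sour cream: 9 oz; chocolate chips: 198 g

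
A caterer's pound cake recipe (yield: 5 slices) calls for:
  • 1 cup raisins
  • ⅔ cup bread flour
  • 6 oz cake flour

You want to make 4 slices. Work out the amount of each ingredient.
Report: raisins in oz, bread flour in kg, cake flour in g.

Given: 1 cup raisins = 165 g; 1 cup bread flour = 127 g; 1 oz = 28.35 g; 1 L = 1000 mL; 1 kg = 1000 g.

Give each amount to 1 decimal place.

Scaling factor: 4/5 = 0.8.
raisins: 1 cup × 4/5 × 165 g/cup ÷ 28.35 g/oz ≈ 4.7 oz
bread flour: 2/3 cup × 4/5 × 127 g/cup ÷ 1000 g/kg ≈ 0.1 kg
cake flour: 6 oz × 4/5 × 28.35 g/oz ≈ 136.1 g

raisins: 4.7 oz; bread flour: 0.1 kg; cake flour: 136.1 g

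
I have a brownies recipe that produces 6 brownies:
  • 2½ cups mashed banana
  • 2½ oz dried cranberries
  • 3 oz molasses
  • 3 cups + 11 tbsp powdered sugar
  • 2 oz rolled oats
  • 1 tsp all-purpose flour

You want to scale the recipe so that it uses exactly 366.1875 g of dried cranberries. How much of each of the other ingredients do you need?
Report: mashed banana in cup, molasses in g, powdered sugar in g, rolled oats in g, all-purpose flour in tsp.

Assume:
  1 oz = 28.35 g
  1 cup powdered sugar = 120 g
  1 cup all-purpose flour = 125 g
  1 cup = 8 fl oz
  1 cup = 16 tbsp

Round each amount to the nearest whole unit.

The original recipe has 70.875 g of dried cranberries, so the scaling factor is 366.1875 ÷ 70.875 = 31/6.
mashed banana: 2.5 cup × 31/6 ≈ 13 cup
molasses: 3 oz × 31/6 × 28.35 g/oz ≈ 439 g
powdered sugar: (3 cup + 11 tbsp = 3.6875 cup) × 31/6 × 120 g/cup ≈ 2286 g
rolled oats: 2 oz × 31/6 × 28.35 g/oz ≈ 293 g
all-purpose flour: 1 tsp × 31/6 ≈ 5 tsp

mashed banana: 13 cup; molasses: 439 g; powdered sugar: 2286 g; rolled oats: 293 g; all-purpose flour: 5 tsp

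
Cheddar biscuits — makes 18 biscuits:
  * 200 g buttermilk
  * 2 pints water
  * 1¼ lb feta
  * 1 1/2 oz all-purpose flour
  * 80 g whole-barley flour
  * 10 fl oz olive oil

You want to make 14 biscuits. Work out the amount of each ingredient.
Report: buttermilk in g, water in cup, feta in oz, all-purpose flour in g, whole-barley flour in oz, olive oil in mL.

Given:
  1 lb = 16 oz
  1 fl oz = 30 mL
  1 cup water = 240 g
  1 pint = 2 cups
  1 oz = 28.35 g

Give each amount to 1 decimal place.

buttermilk: 155.6 g; water: 3.1 cup; feta: 15.6 oz; all-purpose flour: 33.1 g; whole-barley flour: 2.2 oz; olive oil: 233.3 mL

Scaling factor: 14/18 = 7/9.
buttermilk: 200 g × 7/9 ≈ 155.6 g
water: 2 pint × 7/9 × 2 cup/pint ≈ 3.1 cup
feta: 1.25 lb × 7/9 × 16 oz/lb ≈ 15.6 oz
all-purpose flour: 1.5 oz × 7/9 × 28.35 g/oz ≈ 33.1 g
whole-barley flour: 80 g × 7/9 ÷ 28.35 g/oz ≈ 2.2 oz
olive oil: 10 fl oz × 7/9 × 30 mL/fl oz ≈ 233.3 mL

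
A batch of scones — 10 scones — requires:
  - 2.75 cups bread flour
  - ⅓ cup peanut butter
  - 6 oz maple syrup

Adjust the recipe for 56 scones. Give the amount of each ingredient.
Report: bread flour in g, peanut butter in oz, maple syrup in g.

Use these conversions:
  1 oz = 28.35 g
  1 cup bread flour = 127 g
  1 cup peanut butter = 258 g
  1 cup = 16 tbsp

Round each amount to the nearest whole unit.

Scaling factor: 56/10 = 28/5 = 5.6.
bread flour: 2.75 cup × 28/5 × 127 g/cup ≈ 1956 g
peanut butter: 1/3 cup × 28/5 × 258 g/cup ÷ 28.35 g/oz ≈ 17 oz
maple syrup: 6 oz × 28/5 × 28.35 g/oz ≈ 953 g

bread flour: 1956 g; peanut butter: 17 oz; maple syrup: 953 g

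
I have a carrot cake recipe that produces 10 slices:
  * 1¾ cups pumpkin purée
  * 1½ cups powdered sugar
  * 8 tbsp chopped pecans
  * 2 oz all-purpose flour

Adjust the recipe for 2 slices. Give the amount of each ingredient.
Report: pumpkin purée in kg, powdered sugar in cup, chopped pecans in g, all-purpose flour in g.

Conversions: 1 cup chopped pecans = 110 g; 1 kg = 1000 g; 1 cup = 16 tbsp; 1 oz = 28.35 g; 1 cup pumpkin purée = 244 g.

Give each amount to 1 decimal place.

pumpkin purée: 0.1 kg; powdered sugar: 0.3 cup; chopped pecans: 11.0 g; all-purpose flour: 11.3 g

Scaling factor: 2/10 = 1/5 = 0.2.
pumpkin purée: 1.75 cup × 1/5 × 244 g/cup ÷ 1000 g/kg ≈ 0.1 kg
powdered sugar: 1.5 cup × 1/5 = 0.3 cup
chopped pecans: 8 tbsp × 1/5 ÷ 16 tbsp/cup × 110 g/cup = 11.0 g
all-purpose flour: 2 oz × 1/5 × 28.35 g/oz ≈ 11.3 g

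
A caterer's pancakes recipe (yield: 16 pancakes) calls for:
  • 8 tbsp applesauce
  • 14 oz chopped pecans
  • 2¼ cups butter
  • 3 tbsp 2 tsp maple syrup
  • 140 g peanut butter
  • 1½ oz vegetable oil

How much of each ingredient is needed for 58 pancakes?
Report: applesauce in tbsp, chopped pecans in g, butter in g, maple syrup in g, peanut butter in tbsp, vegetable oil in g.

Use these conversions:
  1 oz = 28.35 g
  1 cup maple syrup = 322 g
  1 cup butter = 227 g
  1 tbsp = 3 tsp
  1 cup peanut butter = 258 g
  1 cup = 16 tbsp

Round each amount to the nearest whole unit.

Scaling factor: 58/16 = 29/8 = 3.625.
applesauce: 8 tbsp × 29/8 = 29 tbsp
chopped pecans: 14 oz × 29/8 × 28.35 g/oz ≈ 1439 g
butter: 2.25 cup × 29/8 × 227 g/cup ≈ 1851 g
maple syrup: (3 tbsp + 2 tsp = 11/3 tbsp) × 29/8 ÷ 16 tbsp/cup × 322 g/cup ≈ 267 g
peanut butter: 140 g × 29/8 ÷ 258 g/cup × 16 tbsp/cup ≈ 31 tbsp
vegetable oil: 1.5 oz × 29/8 × 28.35 g/oz ≈ 154 g

applesauce: 29 tbsp; chopped pecans: 1439 g; butter: 1851 g; maple syrup: 267 g; peanut butter: 31 tbsp; vegetable oil: 154 g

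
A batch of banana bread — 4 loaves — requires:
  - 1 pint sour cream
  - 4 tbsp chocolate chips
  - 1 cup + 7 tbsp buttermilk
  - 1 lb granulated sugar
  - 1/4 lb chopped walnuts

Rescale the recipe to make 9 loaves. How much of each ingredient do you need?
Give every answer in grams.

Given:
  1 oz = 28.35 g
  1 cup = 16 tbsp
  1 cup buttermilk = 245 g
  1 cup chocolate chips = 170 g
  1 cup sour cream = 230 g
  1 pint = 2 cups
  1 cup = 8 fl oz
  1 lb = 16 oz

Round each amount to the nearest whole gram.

Scaling factor: 9/4 = 2.25.
sour cream: 1 pint × 9/4 × 2 cup/pint × 230 g/cup = 1035 g
chocolate chips: 4 tbsp × 9/4 ÷ 16 tbsp/cup × 170 g/cup ≈ 96 g
buttermilk: (1 cup + 7 tbsp = 1.4375 cup) × 9/4 × 245 g/cup ≈ 792 g
granulated sugar: 1 lb × 9/4 × 16 oz/lb × 28.35 g/oz ≈ 1021 g
chopped walnuts: 0.25 lb × 9/4 × 16 oz/lb × 28.35 g/oz ≈ 255 g

sour cream: 1035 g; chocolate chips: 96 g; buttermilk: 792 g; granulated sugar: 1021 g; chopped walnuts: 255 g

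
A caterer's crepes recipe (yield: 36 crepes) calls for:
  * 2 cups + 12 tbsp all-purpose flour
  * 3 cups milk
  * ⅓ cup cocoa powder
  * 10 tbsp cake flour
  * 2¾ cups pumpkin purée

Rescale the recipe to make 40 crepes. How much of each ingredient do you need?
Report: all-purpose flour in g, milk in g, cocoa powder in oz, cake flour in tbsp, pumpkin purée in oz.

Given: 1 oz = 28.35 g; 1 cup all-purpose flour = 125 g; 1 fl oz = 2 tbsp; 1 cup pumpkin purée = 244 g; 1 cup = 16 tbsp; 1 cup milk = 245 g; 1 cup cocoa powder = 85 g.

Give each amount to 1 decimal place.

all-purpose flour: 381.9 g; milk: 816.7 g; cocoa powder: 1.1 oz; cake flour: 11.1 tbsp; pumpkin purée: 26.3 oz

Scaling factor: 40/36 = 10/9.
all-purpose flour: (2 cup + 12 tbsp = 2.75 cup) × 10/9 × 125 g/cup ≈ 381.9 g
milk: 3 cup × 10/9 × 245 g/cup ≈ 816.7 g
cocoa powder: 1/3 cup × 10/9 × 85 g/cup ÷ 28.35 g/oz ≈ 1.1 oz
cake flour: 10 tbsp × 10/9 ≈ 11.1 tbsp
pumpkin purée: 2.75 cup × 10/9 × 244 g/cup ÷ 28.35 g/oz ≈ 26.3 oz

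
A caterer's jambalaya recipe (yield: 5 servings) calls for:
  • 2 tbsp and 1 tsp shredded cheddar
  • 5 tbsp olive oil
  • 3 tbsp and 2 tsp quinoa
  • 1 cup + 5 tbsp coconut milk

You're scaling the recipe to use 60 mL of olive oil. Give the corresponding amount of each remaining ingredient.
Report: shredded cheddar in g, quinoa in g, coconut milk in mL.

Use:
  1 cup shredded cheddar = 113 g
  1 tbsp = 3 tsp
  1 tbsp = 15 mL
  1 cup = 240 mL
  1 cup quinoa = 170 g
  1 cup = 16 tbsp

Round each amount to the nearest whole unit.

shredded cheddar: 13 g; quinoa: 31 g; coconut milk: 252 mL

The original recipe has 75 mL of olive oil, so the scaling factor is 60 ÷ 75 = 4/5 = 0.8.
shredded cheddar: (2 tbsp + 1 tsp = 7/3 tbsp) × 4/5 ÷ 16 tbsp/cup × 113 g/cup ≈ 13 g
quinoa: (3 tbsp + 2 tsp = 11/3 tbsp) × 4/5 ÷ 16 tbsp/cup × 170 g/cup ≈ 31 g
coconut milk: (1 cup + 5 tbsp = 1.3125 cup) × 4/5 × 240 mL/cup = 252 mL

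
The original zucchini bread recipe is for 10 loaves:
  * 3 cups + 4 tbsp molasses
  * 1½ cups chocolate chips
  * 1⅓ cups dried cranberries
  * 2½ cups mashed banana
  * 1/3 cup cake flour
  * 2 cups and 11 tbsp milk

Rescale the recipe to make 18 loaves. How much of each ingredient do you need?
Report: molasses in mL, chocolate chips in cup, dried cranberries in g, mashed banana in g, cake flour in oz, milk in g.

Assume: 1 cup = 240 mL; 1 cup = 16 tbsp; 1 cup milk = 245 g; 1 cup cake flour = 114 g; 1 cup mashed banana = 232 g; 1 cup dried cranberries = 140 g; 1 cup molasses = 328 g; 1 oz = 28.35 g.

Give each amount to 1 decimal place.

molasses: 1404.0 mL; chocolate chips: 2.7 cup; dried cranberries: 336.0 g; mashed banana: 1044.0 g; cake flour: 2.4 oz; milk: 1185.2 g

Scaling factor: 18/10 = 9/5 = 1.8.
molasses: (3 cup + 4 tbsp = 3.25 cup) × 9/5 × 240 mL/cup = 1404.0 mL
chocolate chips: 1.5 cup × 9/5 = 2.7 cup
dried cranberries: 4/3 cup × 9/5 × 140 g/cup = 336.0 g
mashed banana: 2.5 cup × 9/5 × 232 g/cup = 1044.0 g
cake flour: 1/3 cup × 9/5 × 114 g/cup ÷ 28.35 g/oz ≈ 2.4 oz
milk: (2 cup + 11 tbsp = 2.6875 cup) × 9/5 × 245 g/cup ≈ 1185.2 g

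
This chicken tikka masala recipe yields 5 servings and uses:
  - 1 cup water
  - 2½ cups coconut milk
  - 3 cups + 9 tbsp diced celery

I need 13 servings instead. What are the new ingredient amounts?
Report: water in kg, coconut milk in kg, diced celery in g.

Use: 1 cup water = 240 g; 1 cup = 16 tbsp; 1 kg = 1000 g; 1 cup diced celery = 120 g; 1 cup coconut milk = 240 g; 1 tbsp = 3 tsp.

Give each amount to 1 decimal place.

water: 0.6 kg; coconut milk: 1.6 kg; diced celery: 1111.5 g

Scaling factor: 13/5 = 2.6.
water: 1 cup × 13/5 × 240 g/cup ÷ 1000 g/kg ≈ 0.6 kg
coconut milk: 2.5 cup × 13/5 × 240 g/cup ÷ 1000 g/kg ≈ 1.6 kg
diced celery: (3 cup + 9 tbsp = 3.5625 cup) × 13/5 × 120 g/cup = 1111.5 g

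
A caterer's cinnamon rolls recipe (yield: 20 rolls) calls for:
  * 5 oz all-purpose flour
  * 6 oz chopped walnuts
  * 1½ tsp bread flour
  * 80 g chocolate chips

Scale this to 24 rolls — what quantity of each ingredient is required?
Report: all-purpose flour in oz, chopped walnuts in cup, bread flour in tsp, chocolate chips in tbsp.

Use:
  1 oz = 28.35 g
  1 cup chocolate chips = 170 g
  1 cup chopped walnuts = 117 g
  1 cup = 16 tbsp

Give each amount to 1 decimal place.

Scaling factor: 24/20 = 6/5 = 1.2.
all-purpose flour: 5 oz × 6/5 = 6.0 oz
chopped walnuts: 6 oz × 6/5 × 28.35 g/oz ÷ 117 g/cup ≈ 1.7 cup
bread flour: 1.5 tsp × 6/5 = 1.8 tsp
chocolate chips: 80 g × 6/5 ÷ 170 g/cup × 16 tbsp/cup ≈ 9.0 tbsp

all-purpose flour: 6.0 oz; chopped walnuts: 1.7 cup; bread flour: 1.8 tsp; chocolate chips: 9.0 tbsp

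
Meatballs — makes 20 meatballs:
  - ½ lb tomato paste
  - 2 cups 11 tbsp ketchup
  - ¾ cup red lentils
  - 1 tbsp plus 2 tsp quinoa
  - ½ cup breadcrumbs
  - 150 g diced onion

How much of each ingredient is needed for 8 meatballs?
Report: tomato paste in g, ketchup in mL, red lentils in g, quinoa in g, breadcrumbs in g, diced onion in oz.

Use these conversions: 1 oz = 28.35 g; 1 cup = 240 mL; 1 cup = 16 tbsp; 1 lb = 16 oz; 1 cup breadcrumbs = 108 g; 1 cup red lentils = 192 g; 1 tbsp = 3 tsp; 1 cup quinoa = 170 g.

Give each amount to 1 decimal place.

Scaling factor: 8/20 = 2/5 = 0.4.
tomato paste: 0.5 lb × 2/5 × 16 oz/lb × 28.35 g/oz ≈ 90.7 g
ketchup: (2 cup + 11 tbsp = 2.6875 cup) × 2/5 × 240 mL/cup = 258.0 mL
red lentils: 0.75 cup × 2/5 × 192 g/cup = 57.6 g
quinoa: (1 tbsp + 2 tsp = 5/3 tbsp) × 2/5 ÷ 16 tbsp/cup × 170 g/cup ≈ 7.1 g
breadcrumbs: 0.5 cup × 2/5 × 108 g/cup = 21.6 g
diced onion: 150 g × 2/5 ÷ 28.35 g/oz ≈ 2.1 oz

tomato paste: 90.7 g; ketchup: 258.0 mL; red lentils: 57.6 g; quinoa: 7.1 g; breadcrumbs: 21.6 g; diced onion: 2.1 oz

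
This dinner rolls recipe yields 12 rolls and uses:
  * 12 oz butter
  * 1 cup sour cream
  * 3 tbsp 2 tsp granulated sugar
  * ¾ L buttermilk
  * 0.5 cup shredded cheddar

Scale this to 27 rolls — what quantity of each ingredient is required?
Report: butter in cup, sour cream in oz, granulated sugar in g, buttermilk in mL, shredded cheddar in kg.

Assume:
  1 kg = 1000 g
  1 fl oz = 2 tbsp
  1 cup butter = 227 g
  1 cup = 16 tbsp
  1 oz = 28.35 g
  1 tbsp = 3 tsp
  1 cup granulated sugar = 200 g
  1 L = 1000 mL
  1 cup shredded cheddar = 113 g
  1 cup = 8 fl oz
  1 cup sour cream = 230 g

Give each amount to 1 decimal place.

butter: 3.4 cup; sour cream: 18.3 oz; granulated sugar: 103.1 g; buttermilk: 1687.5 mL; shredded cheddar: 0.1 kg

Scaling factor: 27/12 = 9/4 = 2.25.
butter: 12 oz × 9/4 × 28.35 g/oz ÷ 227 g/cup ≈ 3.4 cup
sour cream: 1 cup × 9/4 × 230 g/cup ÷ 28.35 g/oz ≈ 18.3 oz
granulated sugar: (3 tbsp + 2 tsp = 11/3 tbsp) × 9/4 ÷ 16 tbsp/cup × 200 g/cup ≈ 103.1 g
buttermilk: 0.75 L × 9/4 × 1000 mL/L = 1687.5 mL
shredded cheddar: 0.5 cup × 9/4 × 113 g/cup ÷ 1000 g/kg ≈ 0.1 kg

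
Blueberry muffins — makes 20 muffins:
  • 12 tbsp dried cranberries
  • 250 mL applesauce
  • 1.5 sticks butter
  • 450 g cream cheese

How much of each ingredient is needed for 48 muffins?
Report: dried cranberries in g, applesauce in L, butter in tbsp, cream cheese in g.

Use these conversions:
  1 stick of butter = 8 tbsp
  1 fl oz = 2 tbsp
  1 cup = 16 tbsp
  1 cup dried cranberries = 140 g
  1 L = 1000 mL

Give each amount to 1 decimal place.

Scaling factor: 48/20 = 12/5 = 2.4.
dried cranberries: 12 tbsp × 12/5 ÷ 16 tbsp/cup × 140 g/cup = 252.0 g
applesauce: 250 mL × 12/5 ÷ 1000 mL/L = 0.6 L
butter: 1.5 stick × 12/5 × 8 tbsp/stick = 28.8 tbsp
cream cheese: 450 g × 12/5 = 1080.0 g

dried cranberries: 252.0 g; applesauce: 0.6 L; butter: 28.8 tbsp; cream cheese: 1080.0 g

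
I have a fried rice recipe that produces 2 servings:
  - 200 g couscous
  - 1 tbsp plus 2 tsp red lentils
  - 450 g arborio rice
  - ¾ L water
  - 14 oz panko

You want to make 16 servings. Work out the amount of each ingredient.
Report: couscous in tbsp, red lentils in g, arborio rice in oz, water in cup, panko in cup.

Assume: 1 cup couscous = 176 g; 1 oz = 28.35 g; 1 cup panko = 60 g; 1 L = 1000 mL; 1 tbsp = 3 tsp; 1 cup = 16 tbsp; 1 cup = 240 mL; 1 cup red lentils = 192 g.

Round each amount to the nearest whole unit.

couscous: 145 tbsp; red lentils: 160 g; arborio rice: 127 oz; water: 25 cup; panko: 53 cup

Scaling factor: 16/2 = 8.
couscous: 200 g × 8 ÷ 176 g/cup × 16 tbsp/cup ≈ 145 tbsp
red lentils: (1 tbsp + 2 tsp = 5/3 tbsp) × 8 ÷ 16 tbsp/cup × 192 g/cup = 160 g
arborio rice: 450 g × 8 ÷ 28.35 g/oz ≈ 127 oz
water: 0.75 L × 8 × 1000 mL/L ÷ 240 mL/cup = 25 cup
panko: 14 oz × 8 × 28.35 g/oz ÷ 60 g/cup ≈ 53 cup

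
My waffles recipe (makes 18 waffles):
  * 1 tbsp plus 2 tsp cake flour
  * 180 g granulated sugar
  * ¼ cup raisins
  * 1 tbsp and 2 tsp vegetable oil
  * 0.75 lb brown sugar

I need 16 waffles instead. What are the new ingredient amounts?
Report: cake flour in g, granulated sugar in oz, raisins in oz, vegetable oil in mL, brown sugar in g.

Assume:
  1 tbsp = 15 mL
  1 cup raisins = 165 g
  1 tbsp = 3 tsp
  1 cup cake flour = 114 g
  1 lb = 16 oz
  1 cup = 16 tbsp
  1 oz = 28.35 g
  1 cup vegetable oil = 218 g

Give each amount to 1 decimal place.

cake flour: 10.6 g; granulated sugar: 5.6 oz; raisins: 1.3 oz; vegetable oil: 22.2 mL; brown sugar: 302.4 g

Scaling factor: 16/18 = 8/9.
cake flour: (1 tbsp + 2 tsp = 5/3 tbsp) × 8/9 ÷ 16 tbsp/cup × 114 g/cup ≈ 10.6 g
granulated sugar: 180 g × 8/9 ÷ 28.35 g/oz ≈ 5.6 oz
raisins: 0.25 cup × 8/9 × 165 g/cup ÷ 28.35 g/oz ≈ 1.3 oz
vegetable oil: (1 tbsp + 2 tsp = 5/3 tbsp) × 8/9 × 15 mL/tbsp ≈ 22.2 mL
brown sugar: 0.75 lb × 8/9 × 16 oz/lb × 28.35 g/oz = 302.4 g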